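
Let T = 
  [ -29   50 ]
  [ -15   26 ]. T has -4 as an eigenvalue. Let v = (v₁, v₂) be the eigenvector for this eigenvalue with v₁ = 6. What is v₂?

T + 4I = [[-25, 50], [-15, 30]].
Solving (T + 4I)v = 0 gives the eigenspace spanned by (6, 3).
With v₁ = 6, v = (6, 3), so v₂ = 3.

3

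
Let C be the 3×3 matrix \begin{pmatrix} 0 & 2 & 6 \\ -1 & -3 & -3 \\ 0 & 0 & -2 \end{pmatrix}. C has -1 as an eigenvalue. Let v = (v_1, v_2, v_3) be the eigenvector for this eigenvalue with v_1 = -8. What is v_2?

C + 1I = [[1, 2, 6], [-1, -2, -3], [0, 0, -1]].
Solving (C + 1I)v = 0 gives the eigenspace spanned by (-8, 4, 0).
With v_1 = -8, v = (-8, 4, 0), so v_2 = 4.

4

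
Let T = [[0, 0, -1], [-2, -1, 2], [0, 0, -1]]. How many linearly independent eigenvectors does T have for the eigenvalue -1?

2

T + 1I = [[1, 0, -1], [-2, 0, 2], [0, 0, 0]].
This matrix has rank 1, so its null space has dimension 3 − 1 = 2.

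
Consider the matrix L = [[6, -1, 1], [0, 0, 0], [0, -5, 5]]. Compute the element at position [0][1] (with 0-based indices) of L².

Characteristic polynomial: λ^3 - 11λ^2 + 30λ = λ(λ - 6)(λ - 5), so the eigenvalues are 0, 5, 6.
λ=6: eigenvector (1, 0, 0).
λ=0: eigenvector (0, -1, -1).
λ=5: eigenvector (-1, 0, 1).
P = [[1, 0, -1], [0, -1, 0], [0, -1, 1]], D = diag(6, 0, 5), P⁻¹ = [[1, -1, 1], [0, -1, 0], [0, -1, 1]].
L² = P·diag(36, 0, 25)·P⁻¹ = [[36, -11, 11], [0, 0, 0], [0, -25, 25]].
The requested entry is -11.

-11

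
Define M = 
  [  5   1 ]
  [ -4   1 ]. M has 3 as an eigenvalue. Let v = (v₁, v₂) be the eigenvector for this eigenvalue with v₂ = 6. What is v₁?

M − 3I = [[2, 1], [-4, -2]].
Solving (M − 3I)v = 0 gives the eigenspace spanned by (-3, 6).
With v₂ = 6, v = (-3, 6), so v₁ = -3.

-3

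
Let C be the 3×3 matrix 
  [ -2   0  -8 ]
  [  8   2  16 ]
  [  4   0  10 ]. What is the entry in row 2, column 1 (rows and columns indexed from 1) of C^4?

2560

Characteristic polynomial: λ^3 - 10λ^2 + 28λ - 24 = (λ - 6)(λ - 2)^2, so the eigenvalues are 2, 2, 6.
λ=6: eigenvector (-1, 2, 1).
λ=2: eigenvector (0, 1, 0).
λ=2: eigenvector (2, -4, -1).
P = [[-1, 0, 2], [2, 1, -4], [1, 0, -1]], D = diag(6, 2, 2), P⁻¹ = [[1, 0, 2], [2, 1, 0], [1, 0, 1]].
C⁴ = P·diag(1296, 16, 16)·P⁻¹ = [[-1264, 0, -2560], [2560, 16, 5120], [1280, 0, 2576]].
The requested entry is 2560.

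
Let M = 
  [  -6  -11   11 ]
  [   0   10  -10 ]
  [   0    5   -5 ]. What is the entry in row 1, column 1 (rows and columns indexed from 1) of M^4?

1296

Characteristic polynomial: t^3 + t^2 - 30t = t(t - 5)(t + 6), so the eigenvalues are -6, 0, 5.
t=-6: eigenvector (1, 0, 0).
t=0: eigenvector (0, -1, -1).
t=5: eigenvector (-1, 2, 1).
P = [[1, 0, -1], [0, -1, 2], [0, -1, 1]], D = diag(-6, 0, 5), P⁻¹ = [[1, 1, -1], [0, 1, -2], [0, 1, -1]].
M⁴ = P·diag(1296, 0, 625)·P⁻¹ = [[1296, 671, -671], [0, 1250, -1250], [0, 625, -625]].
The requested entry is 1296.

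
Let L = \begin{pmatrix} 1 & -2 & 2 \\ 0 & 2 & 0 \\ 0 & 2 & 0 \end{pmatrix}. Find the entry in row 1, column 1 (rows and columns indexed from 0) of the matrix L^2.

Characteristic polynomial: μ^3 - 3μ^2 + 2μ = μ(μ - 2)(μ - 1), so the eigenvalues are 0, 1, 2.
μ=0: eigenvector (-2, 0, 1).
μ=2: eigenvector (0, 1, 1).
μ=1: eigenvector (1, 0, 0).
P = [[-2, 0, 1], [0, 1, 0], [1, 1, 0]], D = diag(0, 2, 1), P⁻¹ = [[0, -1, 1], [0, 1, 0], [1, -2, 2]].
L² = P·diag(0, 4, 1)·P⁻¹ = [[1, -2, 2], [0, 4, 0], [0, 4, 0]].
The requested entry is 4.

4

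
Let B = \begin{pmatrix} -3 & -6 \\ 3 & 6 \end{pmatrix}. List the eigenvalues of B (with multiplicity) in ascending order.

Characteristic polynomial: p(r) = r^2 - 3r = r(r - 3).
Roots (with multiplicity): 0, 3.

0, 3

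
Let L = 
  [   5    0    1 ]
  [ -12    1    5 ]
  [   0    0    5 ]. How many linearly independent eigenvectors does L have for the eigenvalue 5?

L − 5I = [[0, 0, 1], [-12, -4, 5], [0, 0, 0]].
This matrix has rank 2, so its null space has dimension 3 − 2 = 1.

1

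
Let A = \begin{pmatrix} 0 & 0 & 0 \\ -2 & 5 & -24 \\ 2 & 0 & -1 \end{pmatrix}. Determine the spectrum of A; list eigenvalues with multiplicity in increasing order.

Characteristic polynomial: p(μ) = μ^3 - 4μ^2 - 5μ = μ(μ - 5)(μ + 1).
Roots (with multiplicity): -1, 0, 5.

-1, 0, 5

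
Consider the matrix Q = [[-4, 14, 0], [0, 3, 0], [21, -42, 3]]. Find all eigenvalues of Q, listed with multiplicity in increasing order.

Characteristic polynomial: p(s) = s^3 - 2s^2 - 15s + 36 = (s - 3)^2(s + 4).
Roots (with multiplicity): -4, 3, 3.

-4, 3, 3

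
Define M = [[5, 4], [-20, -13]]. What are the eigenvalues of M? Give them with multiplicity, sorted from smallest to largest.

-5, -3

Characteristic polynomial: p(λ) = λ^2 + 8λ + 15 = (λ + 3)(λ + 5).
Roots (with multiplicity): -5, -3.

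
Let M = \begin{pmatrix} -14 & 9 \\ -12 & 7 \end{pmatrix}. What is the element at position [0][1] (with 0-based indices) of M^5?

Characteristic polynomial: t^2 + 7t + 10 = (t + 2)(t + 5), so the eigenvalues are -5, -2.
t=-5: eigenvector (1, 1).
t=-2: eigenvector (3, 4).
P = [[1, 3], [1, 4]], D = diag(-5, -2), P⁻¹ = [[4, -3], [-1, 1]].
M⁵ = P·diag(-3125, -32)·P⁻¹ = [[-12404, 9279], [-12372, 9247]].
The requested entry is 9279.

9279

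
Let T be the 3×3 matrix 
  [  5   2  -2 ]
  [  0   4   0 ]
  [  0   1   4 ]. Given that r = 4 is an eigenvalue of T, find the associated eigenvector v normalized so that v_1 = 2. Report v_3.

T − 4I = [[1, 2, -2], [0, 0, 0], [0, 1, 0]].
Solving (T − 4I)v = 0 gives the eigenspace spanned by (2, 0, 1).
With v_1 = 2, v = (2, 0, 1), so v_3 = 1.

1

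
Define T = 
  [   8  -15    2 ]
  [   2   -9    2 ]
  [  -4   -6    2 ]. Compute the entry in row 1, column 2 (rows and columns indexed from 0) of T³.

Characteristic polynomial: r^3 - r^2 - 24r - 36 = (r - 6)(r + 2)(r + 3), so the eigenvalues are -3, -2, 6.
r=6: eigenvector (1, 0, -1).
r=-3: eigenvector (1, 1, 2).
r=-2: eigenvector (2, 2, 5).
P = [[1, 1, 2], [0, 1, 2], [-1, 2, 5]], D = diag(6, -3, -2), P⁻¹ = [[1, -1, 0], [-2, 7, -2], [1, -3, 1]].
T³ = P·diag(216, -27, -8)·P⁻¹ = [[254, -357, 38], [38, -141, 38], [-148, -42, 68]].
The requested entry is 38.

38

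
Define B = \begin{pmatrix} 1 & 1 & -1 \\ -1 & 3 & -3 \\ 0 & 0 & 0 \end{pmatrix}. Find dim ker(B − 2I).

B − 2I = [[-1, 1, -1], [-1, 1, -3], [0, 0, -2]].
This matrix has rank 2, so its null space has dimension 3 − 2 = 1.

1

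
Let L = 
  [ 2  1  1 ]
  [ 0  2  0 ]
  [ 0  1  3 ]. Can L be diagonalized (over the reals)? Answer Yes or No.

Characteristic polynomial: p(r) = r^3 - 7r^2 + 16r - 12 = (r - 3)(r - 2)^2.
r = 2 has algebraic multiplicity 2; rank(L − 2I) = 1, so geometric multiplicity = 2.
Every eigenvalue has geometric = algebraic multiplicity, so L is diagonalizable.

Yes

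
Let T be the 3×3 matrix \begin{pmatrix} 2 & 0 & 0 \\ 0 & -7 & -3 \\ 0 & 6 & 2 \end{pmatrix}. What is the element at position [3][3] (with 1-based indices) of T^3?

62

Characteristic polynomial: r^3 + 3r^2 - 6r - 8 = (r - 2)(r + 1)(r + 4), so the eigenvalues are -4, -1, 2.
r=2: eigenvector (1, 0, 0).
r=-1: eigenvector (0, 1, -2).
r=-4: eigenvector (0, 1, -1).
P = [[1, 0, 0], [0, 1, 1], [0, -2, -1]], D = diag(2, -1, -4), P⁻¹ = [[1, 0, 0], [0, -1, -1], [0, 2, 1]].
T³ = P·diag(8, -1, -64)·P⁻¹ = [[8, 0, 0], [0, -127, -63], [0, 126, 62]].
The requested entry is 62.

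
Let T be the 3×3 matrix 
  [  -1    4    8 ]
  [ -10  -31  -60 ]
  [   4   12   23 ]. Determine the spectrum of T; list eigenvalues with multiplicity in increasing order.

Characteristic polynomial: p(r) = r^3 + 9r^2 + 23r + 15 = (r + 1)(r + 3)(r + 5).
Roots (with multiplicity): -5, -3, -1.

-5, -3, -1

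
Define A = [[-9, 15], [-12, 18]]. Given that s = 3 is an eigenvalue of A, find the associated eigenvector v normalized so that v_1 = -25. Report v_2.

-20

A − 3I = [[-12, 15], [-12, 15]].
Solving (A − 3I)v = 0 gives the eigenspace spanned by (-25, -20).
With v_1 = -25, v = (-25, -20), so v_2 = -20.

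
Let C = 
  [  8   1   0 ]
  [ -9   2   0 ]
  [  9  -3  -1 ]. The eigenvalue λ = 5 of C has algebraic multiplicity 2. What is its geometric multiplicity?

C − 5I = [[3, 1, 0], [-9, -3, 0], [9, -3, -6]].
This matrix has rank 2, so its null space has dimension 3 − 2 = 1.

1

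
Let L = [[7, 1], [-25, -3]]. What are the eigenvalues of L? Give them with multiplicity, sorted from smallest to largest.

Characteristic polynomial: p(t) = t^2 - 4t + 4 = (t - 2)^2.
Roots (with multiplicity): 2, 2.

2, 2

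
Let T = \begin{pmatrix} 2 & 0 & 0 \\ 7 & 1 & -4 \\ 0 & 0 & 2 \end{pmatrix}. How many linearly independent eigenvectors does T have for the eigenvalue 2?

2

T − 2I = [[0, 0, 0], [7, -1, -4], [0, 0, 0]].
This matrix has rank 1, so its null space has dimension 3 − 1 = 2.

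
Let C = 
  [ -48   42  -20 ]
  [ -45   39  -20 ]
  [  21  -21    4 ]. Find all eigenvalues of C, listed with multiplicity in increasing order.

Characteristic polynomial: p(μ) = μ^3 + 5μ^2 - 18μ - 72 = (μ - 4)(μ + 3)(μ + 6).
Roots (with multiplicity): -6, -3, 4.

-6, -3, 4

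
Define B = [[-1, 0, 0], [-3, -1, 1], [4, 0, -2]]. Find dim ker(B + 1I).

1

B + 1I = [[0, 0, 0], [-3, 0, 1], [4, 0, -1]].
This matrix has rank 2, so its null space has dimension 3 − 2 = 1.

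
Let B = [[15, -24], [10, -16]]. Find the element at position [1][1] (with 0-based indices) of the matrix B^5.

-16

Characteristic polynomial: t^2 + t = t(t + 1), so the eigenvalues are -1, 0.
t=-1: eigenvector (-3, -2).
t=0: eigenvector (-8, -5).
P = [[-3, -8], [-2, -5]], D = diag(-1, 0), P⁻¹ = [[5, -8], [-2, 3]].
B⁵ = P·diag(-1, 0)·P⁻¹ = [[15, -24], [10, -16]].
The requested entry is -16.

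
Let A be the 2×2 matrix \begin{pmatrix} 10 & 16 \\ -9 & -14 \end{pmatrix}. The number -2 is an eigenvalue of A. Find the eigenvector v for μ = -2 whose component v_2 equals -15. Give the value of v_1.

20

A + 2I = [[12, 16], [-9, -12]].
Solving (A + 2I)v = 0 gives the eigenspace spanned by (20, -15).
With v_2 = -15, v = (20, -15), so v_1 = 20.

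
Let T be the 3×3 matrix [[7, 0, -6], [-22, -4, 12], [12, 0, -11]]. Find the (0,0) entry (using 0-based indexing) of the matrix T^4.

Characteristic polynomial: λ^3 + 8λ^2 + 11λ - 20 = (λ - 1)(λ + 4)(λ + 5), so the eigenvalues are -5, -4, 1.
λ=-5: eigenvector (1, -2, 2).
λ=-4: eigenvector (0, 1, 0).
λ=1: eigenvector (-1, 2, -1).
P = [[1, 0, -1], [-2, 1, 2], [2, 0, -1]], D = diag(-5, -4, 1), P⁻¹ = [[-1, 0, 1], [2, 1, 0], [-2, 0, 1]].
T⁴ = P·diag(625, 256, 1)·P⁻¹ = [[-623, 0, 624], [1758, 256, -1248], [-1248, 0, 1249]].
The requested entry is -623.

-623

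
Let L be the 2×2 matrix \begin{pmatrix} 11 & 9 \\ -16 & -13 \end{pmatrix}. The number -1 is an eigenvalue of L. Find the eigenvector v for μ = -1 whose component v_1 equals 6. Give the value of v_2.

-8

L + 1I = [[12, 9], [-16, -12]].
Solving (L + 1I)v = 0 gives the eigenspace spanned by (6, -8).
With v_1 = 6, v = (6, -8), so v_2 = -8.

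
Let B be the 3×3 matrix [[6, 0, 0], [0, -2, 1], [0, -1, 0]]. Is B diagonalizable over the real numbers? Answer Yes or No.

No

Characteristic polynomial: p(λ) = λ^3 - 4λ^2 - 11λ - 6 = (λ - 6)(λ + 1)^2.
λ = -1 has algebraic multiplicity 2; rank(B + 1I) = 2, so geometric multiplicity = 1.
Geometric multiplicity < algebraic multiplicity, so B is not diagonalizable.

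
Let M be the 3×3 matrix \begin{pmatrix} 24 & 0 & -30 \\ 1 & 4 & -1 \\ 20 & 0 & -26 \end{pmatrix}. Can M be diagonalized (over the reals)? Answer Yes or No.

No

Characteristic polynomial: p(s) = s^3 - 2s^2 - 32s + 96 = (s - 4)^2(s + 6).
s = 4 has algebraic multiplicity 2; rank(M − 4I) = 2, so geometric multiplicity = 1.
Geometric multiplicity < algebraic multiplicity, so M is not diagonalizable.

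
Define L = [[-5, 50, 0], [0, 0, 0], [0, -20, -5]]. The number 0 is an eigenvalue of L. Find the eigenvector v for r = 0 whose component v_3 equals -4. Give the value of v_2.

L = [[-5, 50, 0], [0, 0, 0], [0, -20, -5]].
Solving (L)v = 0 gives the eigenspace spanned by (10, 1, -4).
With v_3 = -4, v = (10, 1, -4), so v_2 = 1.

1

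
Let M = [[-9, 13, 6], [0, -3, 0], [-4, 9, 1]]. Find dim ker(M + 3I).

1

M + 3I = [[-6, 13, 6], [0, 0, 0], [-4, 9, 4]].
This matrix has rank 2, so its null space has dimension 3 − 2 = 1.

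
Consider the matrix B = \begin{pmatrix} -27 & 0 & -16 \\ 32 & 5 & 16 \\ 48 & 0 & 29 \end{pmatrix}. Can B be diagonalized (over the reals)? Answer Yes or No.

Characteristic polynomial: p(t) = t^3 - 7t^2 - 5t + 75 = (t - 5)^2(t + 3).
t = 5 has algebraic multiplicity 2; rank(B − 5I) = 1, so geometric multiplicity = 2.
Every eigenvalue has geometric = algebraic multiplicity, so B is diagonalizable.

Yes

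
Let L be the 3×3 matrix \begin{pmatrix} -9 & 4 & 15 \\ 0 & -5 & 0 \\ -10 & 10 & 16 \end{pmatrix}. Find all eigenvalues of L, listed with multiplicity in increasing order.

Characteristic polynomial: p(λ) = λ^3 - 2λ^2 - 29λ + 30 = (λ - 6)(λ - 1)(λ + 5).
Roots (with multiplicity): -5, 1, 6.

-5, 1, 6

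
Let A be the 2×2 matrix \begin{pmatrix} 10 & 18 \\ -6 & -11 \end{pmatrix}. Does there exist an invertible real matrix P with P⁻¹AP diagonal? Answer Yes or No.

Characteristic polynomial: p(t) = t^2 + t - 2 = (t - 1)(t + 2).
All 2 eigenvalues are distinct, so A is diagonalizable.

Yes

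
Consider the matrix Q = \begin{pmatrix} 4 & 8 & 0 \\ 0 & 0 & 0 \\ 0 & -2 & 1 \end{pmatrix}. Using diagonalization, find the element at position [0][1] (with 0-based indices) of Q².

32

Characteristic polynomial: μ^3 - 5μ^2 + 4μ = μ(μ - 4)(μ - 1), so the eigenvalues are 0, 1, 4.
μ=0: eigenvector (-2, 1, 2).
μ=4: eigenvector (1, 0, 0).
μ=1: eigenvector (0, 0, 1).
P = [[-2, 1, 0], [1, 0, 0], [2, 0, 1]], D = diag(0, 4, 1), P⁻¹ = [[0, 1, 0], [1, 2, 0], [0, -2, 1]].
Q² = P·diag(0, 16, 1)·P⁻¹ = [[16, 32, 0], [0, 0, 0], [0, -2, 1]].
The requested entry is 32.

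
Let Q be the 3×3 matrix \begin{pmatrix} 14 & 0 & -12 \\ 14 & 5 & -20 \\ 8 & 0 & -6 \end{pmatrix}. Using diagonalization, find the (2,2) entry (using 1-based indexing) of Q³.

Characteristic polynomial: r^3 - 13r^2 + 52r - 60 = (r - 6)(r - 5)(r - 2), so the eigenvalues are 2, 5, 6.
r=6: eigenvector (3, 2, 2).
r=5: eigenvector (0, 1, 0).
r=2: eigenvector (1, 2, 1).
P = [[3, 0, 1], [2, 1, 2], [2, 0, 1]], D = diag(6, 5, 2), P⁻¹ = [[1, 0, -1], [2, 1, -4], [-2, 0, 3]].
Q³ = P·diag(216, 125, 8)·P⁻¹ = [[632, 0, -624], [650, 125, -884], [416, 0, -408]].
The requested entry is 125.

125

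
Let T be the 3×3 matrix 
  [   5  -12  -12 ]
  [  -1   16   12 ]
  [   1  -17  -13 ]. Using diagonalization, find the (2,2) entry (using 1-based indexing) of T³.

Characteristic polynomial: λ^3 - 8λ^2 + 11λ + 20 = (λ - 5)(λ - 4)(λ + 1), so the eigenvalues are -1, 4, 5.
λ=5: eigenvector (1, -1, 1).
λ=4: eigenvector (0, -1, 1).
λ=-1: eigenvector (2, -2, 3).
P = [[1, 0, 2], [-1, -1, -2], [1, 1, 3]], D = diag(5, 4, -1), P⁻¹ = [[1, -2, -2], [-1, -1, 0], [0, 1, 1]].
T³ = P·diag(125, 64, -1)·P⁻¹ = [[125, -252, -252], [-61, 316, 252], [61, -317, -253]].
The requested entry is 316.

316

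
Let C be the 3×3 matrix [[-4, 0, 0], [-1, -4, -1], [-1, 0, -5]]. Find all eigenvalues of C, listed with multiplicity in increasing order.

-5, -4, -4

Characteristic polynomial: p(μ) = μ^3 + 13μ^2 + 56μ + 80 = (μ + 4)^2(μ + 5).
Roots (with multiplicity): -5, -4, -4.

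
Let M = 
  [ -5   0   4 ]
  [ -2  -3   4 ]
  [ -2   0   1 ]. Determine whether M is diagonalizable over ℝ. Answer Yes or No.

Yes

Characteristic polynomial: p(r) = r^3 + 7r^2 + 15r + 9 = (r + 1)(r + 3)^2.
r = -3 has algebraic multiplicity 2; rank(M + 3I) = 1, so geometric multiplicity = 2.
Every eigenvalue has geometric = algebraic multiplicity, so M is diagonalizable.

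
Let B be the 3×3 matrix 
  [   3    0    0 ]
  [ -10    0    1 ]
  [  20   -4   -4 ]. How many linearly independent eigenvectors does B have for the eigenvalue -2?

1

B + 2I = [[5, 0, 0], [-10, 2, 1], [20, -4, -2]].
This matrix has rank 2, so its null space has dimension 3 − 2 = 1.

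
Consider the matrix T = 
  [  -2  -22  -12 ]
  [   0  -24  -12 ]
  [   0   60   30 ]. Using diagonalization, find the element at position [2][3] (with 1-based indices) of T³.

-432

Characteristic polynomial: s^3 - 4s^2 - 12s = s(s - 6)(s + 2), so the eigenvalues are -2, 0, 6.
s=-2: eigenvector (1, 0, 0).
s=0: eigenvector (1, 1, -2).
s=6: eigenvector (-2, -2, 5).
P = [[1, 1, -2], [0, 1, -2], [0, -2, 5]], D = diag(-2, 0, 6), P⁻¹ = [[1, -1, 0], [0, 5, 2], [0, 2, 1]].
T³ = P·diag(-8, 0, 216)·P⁻¹ = [[-8, -856, -432], [0, -864, -432], [0, 2160, 1080]].
The requested entry is -432.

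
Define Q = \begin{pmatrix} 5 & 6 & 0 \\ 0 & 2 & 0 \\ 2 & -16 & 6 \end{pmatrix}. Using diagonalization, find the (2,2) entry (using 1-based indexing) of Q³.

Characteristic polynomial: t^3 - 13t^2 + 52t - 60 = (t - 6)(t - 5)(t - 2), so the eigenvalues are 2, 5, 6.
t=5: eigenvector (1, 0, -2).
t=2: eigenvector (-2, 1, 5).
t=6: eigenvector (0, 0, 1).
P = [[1, -2, 0], [0, 1, 0], [-2, 5, 1]], D = diag(5, 2, 6), P⁻¹ = [[1, 2, 0], [0, 1, 0], [2, -1, 1]].
Q³ = P·diag(125, 8, 216)·P⁻¹ = [[125, 234, 0], [0, 8, 0], [182, -676, 216]].
The requested entry is 8.

8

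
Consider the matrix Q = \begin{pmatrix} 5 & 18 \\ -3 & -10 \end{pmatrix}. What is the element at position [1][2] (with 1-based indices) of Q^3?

378

Characteristic polynomial: s^2 + 5s + 4 = (s + 1)(s + 4), so the eigenvalues are -4, -1.
s=-1: eigenvector (-3, 1).
s=-4: eigenvector (-2, 1).
P = [[-3, -2], [1, 1]], D = diag(-1, -4), P⁻¹ = [[-1, -2], [1, 3]].
Q³ = P·diag(-1, -64)·P⁻¹ = [[125, 378], [-63, -190]].
The requested entry is 378.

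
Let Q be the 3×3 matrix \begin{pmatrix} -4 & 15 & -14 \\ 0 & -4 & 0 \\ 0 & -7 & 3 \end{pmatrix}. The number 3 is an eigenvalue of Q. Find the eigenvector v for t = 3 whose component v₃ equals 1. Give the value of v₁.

Q − 3I = [[-7, 15, -14], [0, -7, 0], [0, -7, 0]].
Solving (Q − 3I)v = 0 gives the eigenspace spanned by (-2, 0, 1).
With v₃ = 1, v = (-2, 0, 1), so v₁ = -2.

-2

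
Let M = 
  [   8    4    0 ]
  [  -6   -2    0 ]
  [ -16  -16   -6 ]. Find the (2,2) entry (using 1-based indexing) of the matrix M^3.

Characteristic polynomial: t^3 - 28t + 48 = (t - 4)(t - 2)(t + 6), so the eigenvalues are -6, 2, 4.
t=4: eigenvector (1, -1, 0).
t=2: eigenvector (-2, 3, -2).
t=-6: eigenvector (0, 0, 1).
P = [[1, -2, 0], [-1, 3, 0], [0, -2, 1]], D = diag(4, 2, -6), P⁻¹ = [[3, 2, 0], [1, 1, 0], [2, 2, 1]].
M³ = P·diag(64, 8, -216)·P⁻¹ = [[176, 112, 0], [-168, -104, 0], [-448, -448, -216]].
The requested entry is -104.

-104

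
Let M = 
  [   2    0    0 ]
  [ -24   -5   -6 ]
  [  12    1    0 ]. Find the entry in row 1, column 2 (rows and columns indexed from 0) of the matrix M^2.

Characteristic polynomial: s^3 + 3s^2 - 4s - 12 = (s - 2)(s + 2)(s + 3), so the eigenvalues are -3, -2, 2.
s=2: eigenvector (1, -6, 3).
s=-3: eigenvector (0, 3, -1).
s=-2: eigenvector (0, -2, 1).
P = [[1, 0, 0], [-6, 3, -2], [3, -1, 1]], D = diag(2, -3, -2), P⁻¹ = [[1, 0, 0], [0, 1, 2], [-3, 1, 3]].
M² = P·diag(4, 9, 4)·P⁻¹ = [[4, 0, 0], [0, 19, 30], [0, -5, -6]].
The requested entry is 30.

30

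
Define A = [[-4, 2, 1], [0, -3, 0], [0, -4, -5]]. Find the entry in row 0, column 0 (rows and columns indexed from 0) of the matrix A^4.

256

Characteristic polynomial: t^3 + 12t^2 + 47t + 60 = (t + 3)(t + 4)(t + 5), so the eigenvalues are -5, -4, -3.
t=-5: eigenvector (1, 0, -1).
t=-4: eigenvector (1, 0, 0).
t=-3: eigenvector (0, 1, -2).
P = [[1, 1, 0], [0, 0, 1], [-1, 0, -2]], D = diag(-5, -4, -3), P⁻¹ = [[0, -2, -1], [1, 2, 1], [0, 1, 0]].
A⁴ = P·diag(625, 256, 81)·P⁻¹ = [[256, -738, -369], [0, 81, 0], [0, 1088, 625]].
The requested entry is 256.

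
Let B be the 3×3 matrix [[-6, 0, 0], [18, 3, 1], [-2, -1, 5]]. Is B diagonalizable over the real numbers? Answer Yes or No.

Characteristic polynomial: p(s) = s^3 - 2s^2 - 32s + 96 = (s - 4)^2(s + 6).
s = 4 has algebraic multiplicity 2; rank(B − 4I) = 2, so geometric multiplicity = 1.
Geometric multiplicity < algebraic multiplicity, so B is not diagonalizable.

No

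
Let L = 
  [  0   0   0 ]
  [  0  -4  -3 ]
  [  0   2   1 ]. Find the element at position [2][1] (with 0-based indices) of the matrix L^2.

-6

Characteristic polynomial: s^3 + 3s^2 + 2s = s(s + 1)(s + 2), so the eigenvalues are -2, -1, 0.
s=0: eigenvector (1, 0, 0).
s=-2: eigenvector (0, 3, -2).
s=-1: eigenvector (0, -1, 1).
P = [[1, 0, 0], [0, 3, -1], [0, -2, 1]], D = diag(0, -2, -1), P⁻¹ = [[1, 0, 0], [0, 1, 1], [0, 2, 3]].
L² = P·diag(0, 4, 1)·P⁻¹ = [[0, 0, 0], [0, 10, 9], [0, -6, -5]].
The requested entry is -6.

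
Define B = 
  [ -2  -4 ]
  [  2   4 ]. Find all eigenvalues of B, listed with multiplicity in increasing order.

0, 2

Characteristic polynomial: p(μ) = μ^2 - 2μ = μ(μ - 2).
Roots (with multiplicity): 0, 2.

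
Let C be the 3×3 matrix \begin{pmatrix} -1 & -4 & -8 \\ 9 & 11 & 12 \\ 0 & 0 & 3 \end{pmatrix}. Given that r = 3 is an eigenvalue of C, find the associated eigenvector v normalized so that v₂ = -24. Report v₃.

4

C − 3I = [[-4, -4, -8], [9, 8, 12], [0, 0, 0]].
Solving (C − 3I)v = 0 gives the eigenspace spanned by (16, -24, 4).
With v₂ = -24, v = (16, -24, 4), so v₃ = 4.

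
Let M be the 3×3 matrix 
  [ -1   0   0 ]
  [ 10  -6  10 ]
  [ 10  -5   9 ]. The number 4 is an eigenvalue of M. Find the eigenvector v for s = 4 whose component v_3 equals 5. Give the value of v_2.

M − 4I = [[-5, 0, 0], [10, -10, 10], [10, -5, 5]].
Solving (M − 4I)v = 0 gives the eigenspace spanned by (0, 5, 5).
With v_3 = 5, v = (0, 5, 5), so v_2 = 5.

5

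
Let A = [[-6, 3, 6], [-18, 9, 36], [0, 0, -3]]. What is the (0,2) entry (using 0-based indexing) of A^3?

54

Characteristic polynomial: μ^3 - 9μ = μ(μ - 3)(μ + 3), so the eigenvalues are -3, 0, 3.
μ=0: eigenvector (1, 2, 0).
μ=3: eigenvector (1, 3, 0).
μ=-3: eigenvector (2, 0, 1).
P = [[1, 1, 2], [2, 3, 0], [0, 0, 1]], D = diag(0, 3, -3), P⁻¹ = [[3, -1, -6], [-2, 1, 4], [0, 0, 1]].
A³ = P·diag(0, 27, -27)·P⁻¹ = [[-54, 27, 54], [-162, 81, 324], [0, 0, -27]].
The requested entry is 54.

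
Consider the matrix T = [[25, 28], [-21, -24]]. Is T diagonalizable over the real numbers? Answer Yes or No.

Yes

Characteristic polynomial: p(r) = r^2 - r - 12 = (r - 4)(r + 3).
All 2 eigenvalues are distinct, so T is diagonalizable.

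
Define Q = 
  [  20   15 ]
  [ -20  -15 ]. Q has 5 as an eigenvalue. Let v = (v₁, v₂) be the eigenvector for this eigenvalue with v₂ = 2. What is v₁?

-2

Q − 5I = [[15, 15], [-20, -20]].
Solving (Q − 5I)v = 0 gives the eigenspace spanned by (-2, 2).
With v₂ = 2, v = (-2, 2), so v₁ = -2.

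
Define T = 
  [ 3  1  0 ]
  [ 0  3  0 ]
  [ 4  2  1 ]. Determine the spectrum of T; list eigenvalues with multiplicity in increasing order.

Characteristic polynomial: p(μ) = μ^3 - 7μ^2 + 15μ - 9 = (μ - 3)^2(μ - 1).
Roots (with multiplicity): 1, 3, 3.

1, 3, 3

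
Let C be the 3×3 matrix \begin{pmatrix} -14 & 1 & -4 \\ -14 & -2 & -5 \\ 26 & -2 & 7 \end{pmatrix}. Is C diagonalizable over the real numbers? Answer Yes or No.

Characteristic polynomial: p(λ) = λ^3 + 9λ^2 + 24λ + 16 = (λ + 1)(λ + 4)^2.
λ = -4 has algebraic multiplicity 2; rank(C + 4I) = 2, so geometric multiplicity = 1.
Geometric multiplicity < algebraic multiplicity, so C is not diagonalizable.

No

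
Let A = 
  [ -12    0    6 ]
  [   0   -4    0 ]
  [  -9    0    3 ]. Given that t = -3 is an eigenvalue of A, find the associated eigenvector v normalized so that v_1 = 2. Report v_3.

3

A + 3I = [[-9, 0, 6], [0, -1, 0], [-9, 0, 6]].
Solving (A + 3I)v = 0 gives the eigenspace spanned by (2, 0, 3).
With v_1 = 2, v = (2, 0, 3), so v_3 = 3.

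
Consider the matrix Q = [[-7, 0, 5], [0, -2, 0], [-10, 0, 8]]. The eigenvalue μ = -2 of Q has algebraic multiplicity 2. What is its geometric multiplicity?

2

Q + 2I = [[-5, 0, 5], [0, 0, 0], [-10, 0, 10]].
This matrix has rank 1, so its null space has dimension 3 − 1 = 2.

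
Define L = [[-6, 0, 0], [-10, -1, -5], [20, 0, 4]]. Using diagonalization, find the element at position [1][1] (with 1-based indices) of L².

Characteristic polynomial: t^3 + 3t^2 - 22t - 24 = (t - 4)(t + 1)(t + 6), so the eigenvalues are -6, -1, 4.
t=-1: eigenvector (0, 1, 0).
t=-6: eigenvector (1, 0, -2).
t=4: eigenvector (0, -1, 1).
P = [[0, 1, 0], [1, 0, -1], [0, -2, 1]], D = diag(-1, -6, 4), P⁻¹ = [[2, 1, 1], [1, 0, 0], [2, 0, 1]].
L² = P·diag(1, 36, 16)·P⁻¹ = [[36, 0, 0], [-30, 1, -15], [-40, 0, 16]].
The requested entry is 36.

36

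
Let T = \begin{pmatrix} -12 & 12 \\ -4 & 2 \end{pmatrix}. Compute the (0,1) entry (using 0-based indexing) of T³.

912

Characteristic polynomial: s^2 + 10s + 24 = (s + 4)(s + 6), so the eigenvalues are -6, -4.
s=-4: eigenvector (-3, -2).
s=-6: eigenvector (2, 1).
P = [[-3, 2], [-2, 1]], D = diag(-4, -6), P⁻¹ = [[1, -2], [2, -3]].
T³ = P·diag(-64, -216)·P⁻¹ = [[-672, 912], [-304, 392]].
The requested entry is 912.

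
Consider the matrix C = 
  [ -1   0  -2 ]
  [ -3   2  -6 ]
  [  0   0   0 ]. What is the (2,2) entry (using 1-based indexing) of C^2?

4

Characteristic polynomial: t^3 - t^2 - 2t = t(t - 2)(t + 1), so the eigenvalues are -1, 0, 2.
t=2: eigenvector (0, 1, 0).
t=-1: eigenvector (1, 1, 0).
t=0: eigenvector (-2, 0, 1).
P = [[0, 1, -2], [1, 1, 0], [0, 0, 1]], D = diag(2, -1, 0), P⁻¹ = [[-1, 1, -2], [1, 0, 2], [0, 0, 1]].
C² = P·diag(4, 1, 0)·P⁻¹ = [[1, 0, 2], [-3, 4, -6], [0, 0, 0]].
The requested entry is 4.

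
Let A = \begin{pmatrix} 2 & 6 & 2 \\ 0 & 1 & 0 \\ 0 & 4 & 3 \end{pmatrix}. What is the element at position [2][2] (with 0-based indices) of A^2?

Characteristic polynomial: t^3 - 6t^2 + 11t - 6 = (t - 3)(t - 2)(t - 1), so the eigenvalues are 1, 2, 3.
t=1: eigenvector (-2, 1, -2).
t=2: eigenvector (1, 0, 0).
t=3: eigenvector (2, 0, 1).
P = [[-2, 1, 2], [1, 0, 0], [-2, 0, 1]], D = diag(1, 2, 3), P⁻¹ = [[0, 1, 0], [1, -2, -2], [0, 2, 1]].
A² = P·diag(1, 4, 9)·P⁻¹ = [[4, 26, 10], [0, 1, 0], [0, 16, 9]].
The requested entry is 9.

9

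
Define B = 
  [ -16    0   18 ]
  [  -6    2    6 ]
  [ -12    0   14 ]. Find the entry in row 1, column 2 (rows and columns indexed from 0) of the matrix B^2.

-12

Characteristic polynomial: μ^3 - 12μ + 16 = (μ - 2)^2(μ + 4), so the eigenvalues are -4, 2, 2.
μ=-4: eigenvector (3, 1, 2).
μ=2: eigenvector (2, 1, 2).
μ=2: eigenvector (3, 1, 3).
P = [[3, 2, 3], [1, 1, 1], [2, 2, 3]], D = diag(-4, 2, 2), P⁻¹ = [[1, 0, -1], [-1, 3, 0], [0, -2, 1]].
B² = P·diag(16, 4, 4)·P⁻¹ = [[40, 0, -36], [12, 4, -12], [24, 0, -20]].
The requested entry is -12.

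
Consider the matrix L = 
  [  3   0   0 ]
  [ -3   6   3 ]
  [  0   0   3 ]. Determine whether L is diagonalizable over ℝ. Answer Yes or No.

Yes

Characteristic polynomial: p(t) = t^3 - 12t^2 + 45t - 54 = (t - 6)(t - 3)^2.
t = 3 has algebraic multiplicity 2; rank(L − 3I) = 1, so geometric multiplicity = 2.
Every eigenvalue has geometric = algebraic multiplicity, so L is diagonalizable.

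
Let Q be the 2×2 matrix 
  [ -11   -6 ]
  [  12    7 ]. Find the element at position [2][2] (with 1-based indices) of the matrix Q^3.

127

Characteristic polynomial: t^2 + 4t - 5 = (t - 1)(t + 5), so the eigenvalues are -5, 1.
t=1: eigenvector (1, -2).
t=-5: eigenvector (1, -1).
P = [[1, 1], [-2, -1]], D = diag(1, -5), P⁻¹ = [[-1, -1], [2, 1]].
Q³ = P·diag(1, -125)·P⁻¹ = [[-251, -126], [252, 127]].
The requested entry is 127.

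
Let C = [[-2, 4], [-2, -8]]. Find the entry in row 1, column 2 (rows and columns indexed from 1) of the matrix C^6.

-85120

Characteristic polynomial: s^2 + 10s + 24 = (s + 4)(s + 6), so the eigenvalues are -6, -4.
s=-6: eigenvector (-1, 1).
s=-4: eigenvector (2, -1).
P = [[-1, 2], [1, -1]], D = diag(-6, -4), P⁻¹ = [[1, 2], [1, 1]].
C⁶ = P·diag(46656, 4096)·P⁻¹ = [[-38464, -85120], [42560, 89216]].
The requested entry is -85120.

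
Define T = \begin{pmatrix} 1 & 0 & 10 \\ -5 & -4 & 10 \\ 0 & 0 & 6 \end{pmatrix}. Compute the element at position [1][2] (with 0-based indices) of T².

Characteristic polynomial: λ^3 - 3λ^2 - 22λ + 24 = (λ - 6)(λ - 1)(λ + 4), so the eigenvalues are -4, 1, 6.
λ=1: eigenvector (1, -1, 0).
λ=-4: eigenvector (0, 1, 0).
λ=6: eigenvector (2, 0, 1).
P = [[1, 0, 2], [-1, 1, 0], [0, 0, 1]], D = diag(1, -4, 6), P⁻¹ = [[1, 0, -2], [1, 1, -2], [0, 0, 1]].
T² = P·diag(1, 16, 36)·P⁻¹ = [[1, 0, 70], [15, 16, -30], [0, 0, 36]].
The requested entry is -30.

-30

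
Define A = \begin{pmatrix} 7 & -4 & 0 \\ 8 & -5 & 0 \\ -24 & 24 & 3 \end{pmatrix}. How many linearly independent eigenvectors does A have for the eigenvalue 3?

2

A − 3I = [[4, -4, 0], [8, -8, 0], [-24, 24, 0]].
This matrix has rank 1, so its null space has dimension 3 − 1 = 2.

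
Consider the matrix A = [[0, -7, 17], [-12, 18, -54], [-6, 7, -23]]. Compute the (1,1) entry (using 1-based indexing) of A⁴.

Characteristic polynomial: r^3 + 5r^2 - 18r - 72 = (r - 4)(r + 3)(r + 6), so the eigenvalues are -6, -3, 4.
r=-6: eigenvector (-1, 4, 2).
r=-3: eigenvector (-1, 2, 1).
r=4: eigenvector (-1, 3, 1).
P = [[-1, -1, -1], [4, 2, 3], [2, 1, 1]], D = diag(-6, -3, 4), P⁻¹ = [[1, 0, 1], [-2, -1, 1], [0, 1, -2]].
A⁴ = P·diag(1296, 81, 256)·P⁻¹ = [[-1134, -175, -865], [4860, 606, 3810], [2430, 175, 2161]].
The requested entry is -1134.

-1134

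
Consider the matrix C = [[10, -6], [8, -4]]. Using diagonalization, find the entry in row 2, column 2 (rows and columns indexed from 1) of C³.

Characteristic polynomial: μ^2 - 6μ + 8 = (μ - 4)(μ - 2), so the eigenvalues are 2, 4.
μ=2: eigenvector (3, 4).
μ=4: eigenvector (1, 1).
P = [[3, 1], [4, 1]], D = diag(2, 4), P⁻¹ = [[-1, 1], [4, -3]].
C³ = P·diag(8, 64)·P⁻¹ = [[232, -168], [224, -160]].
The requested entry is -160.

-160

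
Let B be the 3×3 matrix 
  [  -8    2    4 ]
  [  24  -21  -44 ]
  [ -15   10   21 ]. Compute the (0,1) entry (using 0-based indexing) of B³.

Characteristic polynomial: λ^3 + 8λ^2 + 11λ - 20 = (λ - 1)(λ + 4)(λ + 5), so the eigenvalues are -5, -4, 1.
λ=-4: eigenvector (1, 4, -1).
λ=-5: eigenvector (-2, -3, 0).
λ=1: eigenvector (0, -2, 1).
P = [[1, -2, 0], [4, -3, -2], [-1, 0, 1]], D = diag(-4, -5, 1), P⁻¹ = [[-3, 2, 4], [-2, 1, 2], [-3, 2, 5]].
B³ = P·diag(-64, -125, 1)·P⁻¹ = [[-308, 122, 244], [24, -141, -284], [-195, 130, 261]].
The requested entry is 122.

122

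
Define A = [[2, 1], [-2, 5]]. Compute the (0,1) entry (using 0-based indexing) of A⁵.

Characteristic polynomial: s^2 - 7s + 12 = (s - 4)(s - 3), so the eigenvalues are 3, 4.
s=3: eigenvector (1, 1).
s=4: eigenvector (1, 2).
P = [[1, 1], [1, 2]], D = diag(3, 4), P⁻¹ = [[2, -1], [-1, 1]].
A⁵ = P·diag(243, 1024)·P⁻¹ = [[-538, 781], [-1562, 1805]].
The requested entry is 781.

781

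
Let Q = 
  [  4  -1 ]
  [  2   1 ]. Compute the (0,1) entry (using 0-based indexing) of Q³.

Characteristic polynomial: λ^2 - 5λ + 6 = (λ - 3)(λ - 2), so the eigenvalues are 2, 3.
λ=3: eigenvector (-1, -1).
λ=2: eigenvector (1, 2).
P = [[-1, 1], [-1, 2]], D = diag(3, 2), P⁻¹ = [[-2, 1], [-1, 1]].
Q³ = P·diag(27, 8)·P⁻¹ = [[46, -19], [38, -11]].
The requested entry is -19.

-19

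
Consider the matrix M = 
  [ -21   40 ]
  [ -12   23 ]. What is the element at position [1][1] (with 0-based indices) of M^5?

Characteristic polynomial: s^2 - 2s - 3 = (s - 3)(s + 1), so the eigenvalues are -1, 3.
s=3: eigenvector (5, 3).
s=-1: eigenvector (-2, -1).
P = [[5, -2], [3, -1]], D = diag(3, -1), P⁻¹ = [[-1, 2], [-3, 5]].
M⁵ = P·diag(243, -1)·P⁻¹ = [[-1221, 2440], [-732, 1463]].
The requested entry is 1463.

1463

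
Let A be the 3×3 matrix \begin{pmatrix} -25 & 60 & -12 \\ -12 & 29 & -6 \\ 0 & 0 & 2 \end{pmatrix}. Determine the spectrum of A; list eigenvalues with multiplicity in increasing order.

Characteristic polynomial: p(μ) = μ^3 - 6μ^2 + 3μ + 10 = (μ - 5)(μ - 2)(μ + 1).
Roots (with multiplicity): -1, 2, 5.

-1, 2, 5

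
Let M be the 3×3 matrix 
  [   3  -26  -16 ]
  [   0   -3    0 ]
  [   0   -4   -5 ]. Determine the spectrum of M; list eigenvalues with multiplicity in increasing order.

-5, -3, 3

Characteristic polynomial: p(r) = r^3 + 5r^2 - 9r - 45 = (r - 3)(r + 3)(r + 5).
Roots (with multiplicity): -5, -3, 3.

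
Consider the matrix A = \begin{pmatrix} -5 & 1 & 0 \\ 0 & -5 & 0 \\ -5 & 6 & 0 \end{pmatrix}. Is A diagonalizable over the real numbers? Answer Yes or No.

No

Characteristic polynomial: p(s) = s^3 + 10s^2 + 25s = s(s + 5)^2.
s = -5 has algebraic multiplicity 2; rank(A + 5I) = 2, so geometric multiplicity = 1.
Geometric multiplicity < algebraic multiplicity, so A is not diagonalizable.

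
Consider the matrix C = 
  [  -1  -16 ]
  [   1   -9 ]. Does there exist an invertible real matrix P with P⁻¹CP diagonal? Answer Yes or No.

Characteristic polynomial: p(λ) = λ^2 + 10λ + 25 = (λ + 5)^2.
λ = -5 has algebraic multiplicity 2; rank(C + 5I) = 1, so geometric multiplicity = 1.
Geometric multiplicity < algebraic multiplicity, so C is not diagonalizable.

No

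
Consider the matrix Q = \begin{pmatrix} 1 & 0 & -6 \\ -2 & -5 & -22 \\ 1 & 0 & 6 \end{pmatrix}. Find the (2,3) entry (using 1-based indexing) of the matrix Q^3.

-526

Characteristic polynomial: t^3 - 2t^2 - 23t + 60 = (t - 4)(t - 3)(t + 5), so the eigenvalues are -5, 3, 4.
t=3: eigenvector (3, 2, -1).
t=-5: eigenvector (0, 1, 0).
t=4: eigenvector (-2, -2, 1).
P = [[3, 0, -2], [2, 1, -2], [-1, 0, 1]], D = diag(3, -5, 4), P⁻¹ = [[1, 0, 2], [0, 1, 2], [1, 0, 3]].
Q³ = P·diag(27, -125, 64)·P⁻¹ = [[-47, 0, -222], [-74, -125, -526], [37, 0, 138]].
The requested entry is -526.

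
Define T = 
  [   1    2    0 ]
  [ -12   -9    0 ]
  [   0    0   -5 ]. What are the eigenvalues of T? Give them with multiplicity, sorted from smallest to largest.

Characteristic polynomial: p(μ) = μ^3 + 13μ^2 + 55μ + 75 = (μ + 3)(μ + 5)^2.
Roots (with multiplicity): -5, -5, -3.

-5, -5, -3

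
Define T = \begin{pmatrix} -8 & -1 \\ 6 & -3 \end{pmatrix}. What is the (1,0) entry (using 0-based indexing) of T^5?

Characteristic polynomial: λ^2 + 11λ + 30 = (λ + 5)(λ + 6), so the eigenvalues are -6, -5.
λ=-5: eigenvector (1, -3).
λ=-6: eigenvector (1, -2).
P = [[1, 1], [-3, -2]], D = diag(-5, -6), P⁻¹ = [[-2, -1], [3, 1]].
T⁵ = P·diag(-3125, -7776)·P⁻¹ = [[-17078, -4651], [27906, 6177]].
The requested entry is 27906.

27906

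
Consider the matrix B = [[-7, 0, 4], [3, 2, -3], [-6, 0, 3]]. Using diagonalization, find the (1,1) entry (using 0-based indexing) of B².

4

Characteristic polynomial: λ^3 + 2λ^2 - 5λ - 6 = (λ - 2)(λ + 1)(λ + 3), so the eigenvalues are -3, -1, 2.
λ=-3: eigenvector (1, 0, 1).
λ=2: eigenvector (0, 1, 0).
λ=-1: eigenvector (2, 1, 3).
P = [[1, 0, 2], [0, 1, 1], [1, 0, 3]], D = diag(-3, 2, -1), P⁻¹ = [[3, 0, -2], [1, 1, -1], [-1, 0, 1]].
B² = P·diag(9, 4, 1)·P⁻¹ = [[25, 0, -16], [3, 4, -3], [24, 0, -15]].
The requested entry is 4.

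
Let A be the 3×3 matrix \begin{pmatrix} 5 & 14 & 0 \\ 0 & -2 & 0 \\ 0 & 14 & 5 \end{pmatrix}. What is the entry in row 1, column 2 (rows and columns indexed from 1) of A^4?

1218

Characteristic polynomial: t^3 - 8t^2 + 5t + 50 = (t - 5)^2(t + 2), so the eigenvalues are -2, 5, 5.
t=-2: eigenvector (-2, 1, -2).
t=5: eigenvector (1, 0, 0).
t=5: eigenvector (1, 0, 1).
P = [[-2, 1, 1], [1, 0, 0], [-2, 0, 1]], D = diag(-2, 5, 5), P⁻¹ = [[0, 1, 0], [1, 0, -1], [0, 2, 1]].
A⁴ = P·diag(16, 625, 625)·P⁻¹ = [[625, 1218, 0], [0, 16, 0], [0, 1218, 625]].
The requested entry is 1218.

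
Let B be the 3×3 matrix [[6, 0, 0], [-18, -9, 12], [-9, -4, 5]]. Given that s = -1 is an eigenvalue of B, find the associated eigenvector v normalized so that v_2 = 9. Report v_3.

6

B + 1I = [[7, 0, 0], [-18, -8, 12], [-9, -4, 6]].
Solving (B + 1I)v = 0 gives the eigenspace spanned by (0, 9, 6).
With v_2 = 9, v = (0, 9, 6), so v_3 = 6.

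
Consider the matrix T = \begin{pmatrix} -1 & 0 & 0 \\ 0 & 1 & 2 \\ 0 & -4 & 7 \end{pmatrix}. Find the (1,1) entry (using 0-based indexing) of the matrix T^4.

Characteristic polynomial: λ^3 - 7λ^2 + 7λ + 15 = (λ - 5)(λ - 3)(λ + 1), so the eigenvalues are -1, 3, 5.
λ=5: eigenvector (0, -1, -2).
λ=-1: eigenvector (1, 0, 0).
λ=3: eigenvector (0, 1, 1).
P = [[0, 1, 0], [-1, 0, 1], [-2, 0, 1]], D = diag(5, -1, 3), P⁻¹ = [[0, 1, -1], [1, 0, 0], [0, 2, -1]].
T⁴ = P·diag(625, 1, 81)·P⁻¹ = [[1, 0, 0], [0, -463, 544], [0, -1088, 1169]].
The requested entry is -463.

-463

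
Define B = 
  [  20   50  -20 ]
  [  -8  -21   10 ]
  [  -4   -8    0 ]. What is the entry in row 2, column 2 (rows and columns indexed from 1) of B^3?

Characteristic polynomial: r^3 + r^2 - 20r = r(r - 4)(r + 5), so the eigenvalues are -5, 0, 4.
r=4: eigenvector (5, -2, -1).
r=-5: eigenvector (-2, 1, 0).
r=0: eigenvector (-4, 2, 1).
P = [[5, -2, -4], [-2, 1, 2], [-1, 0, 1]], D = diag(4, -5, 0), P⁻¹ = [[1, 2, 0], [0, 1, -2], [1, 2, 1]].
B³ = P·diag(64, -125, 0)·P⁻¹ = [[320, 890, -500], [-128, -381, 250], [-64, -128, 0]].
The requested entry is -381.

-381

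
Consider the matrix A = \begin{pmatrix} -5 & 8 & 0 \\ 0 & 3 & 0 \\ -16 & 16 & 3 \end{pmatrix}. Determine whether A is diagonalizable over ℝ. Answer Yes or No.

Yes

Characteristic polynomial: p(λ) = λ^3 - λ^2 - 21λ + 45 = (λ - 3)^2(λ + 5).
λ = 3 has algebraic multiplicity 2; rank(A − 3I) = 1, so geometric multiplicity = 2.
Every eigenvalue has geometric = algebraic multiplicity, so A is diagonalizable.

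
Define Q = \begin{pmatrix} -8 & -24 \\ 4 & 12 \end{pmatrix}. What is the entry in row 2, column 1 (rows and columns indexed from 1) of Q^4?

Characteristic polynomial: μ^2 - 4μ = μ(μ - 4), so the eigenvalues are 0, 4.
μ=0: eigenvector (-3, 1).
μ=4: eigenvector (-2, 1).
P = [[-3, -2], [1, 1]], D = diag(0, 4), P⁻¹ = [[-1, -2], [1, 3]].
Q⁴ = P·diag(0, 256)·P⁻¹ = [[-512, -1536], [256, 768]].
The requested entry is 256.

256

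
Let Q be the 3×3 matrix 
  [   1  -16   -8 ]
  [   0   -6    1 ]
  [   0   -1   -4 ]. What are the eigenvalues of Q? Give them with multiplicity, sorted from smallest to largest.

Characteristic polynomial: p(λ) = λ^3 + 9λ^2 + 15λ - 25 = (λ - 1)(λ + 5)^2.
Roots (with multiplicity): -5, -5, 1.

-5, -5, 1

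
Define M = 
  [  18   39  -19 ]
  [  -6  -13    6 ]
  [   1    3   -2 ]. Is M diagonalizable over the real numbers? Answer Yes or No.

No

Characteristic polynomial: p(λ) = λ^3 - 3λ^2 - 9λ - 5 = (λ - 5)(λ + 1)^2.
λ = -1 has algebraic multiplicity 2; rank(M + 1I) = 2, so geometric multiplicity = 1.
Geometric multiplicity < algebraic multiplicity, so M is not diagonalizable.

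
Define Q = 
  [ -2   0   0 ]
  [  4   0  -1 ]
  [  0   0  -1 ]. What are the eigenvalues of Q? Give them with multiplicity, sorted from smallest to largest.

-2, -1, 0

Characteristic polynomial: p(r) = r^3 + 3r^2 + 2r = r(r + 1)(r + 2).
Roots (with multiplicity): -2, -1, 0.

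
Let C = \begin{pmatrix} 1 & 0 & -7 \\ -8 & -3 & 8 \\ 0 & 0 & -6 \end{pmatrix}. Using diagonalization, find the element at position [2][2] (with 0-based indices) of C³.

-216

Characteristic polynomial: s^3 + 8s^2 + 9s - 18 = (s - 1)(s + 3)(s + 6), so the eigenvalues are -6, -3, 1.
s=1: eigenvector (1, -2, 0).
s=-3: eigenvector (0, 1, 0).
s=-6: eigenvector (1, 0, 1).
P = [[1, 0, 1], [-2, 1, 0], [0, 0, 1]], D = diag(1, -3, -6), P⁻¹ = [[1, 0, -1], [2, 1, -2], [0, 0, 1]].
C³ = P·diag(1, -27, -216)·P⁻¹ = [[1, 0, -217], [-56, -27, 56], [0, 0, -216]].
The requested entry is -216.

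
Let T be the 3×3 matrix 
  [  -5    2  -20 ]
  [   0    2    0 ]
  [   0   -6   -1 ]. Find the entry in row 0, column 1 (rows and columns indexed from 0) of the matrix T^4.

2586

Characteristic polynomial: λ^3 + 4λ^2 - 7λ - 10 = (λ - 2)(λ + 1)(λ + 5), so the eigenvalues are -5, -1, 2.
λ=-5: eigenvector (1, 0, 0).
λ=2: eigenvector (6, 1, -2).
λ=-1: eigenvector (-5, 0, 1).
P = [[1, 6, -5], [0, 1, 0], [0, -2, 1]], D = diag(-5, 2, -1), P⁻¹ = [[1, 4, 5], [0, 1, 0], [0, 2, 1]].
T⁴ = P·diag(625, 16, 1)·P⁻¹ = [[625, 2586, 3120], [0, 16, 0], [0, -30, 1]].
The requested entry is 2586.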